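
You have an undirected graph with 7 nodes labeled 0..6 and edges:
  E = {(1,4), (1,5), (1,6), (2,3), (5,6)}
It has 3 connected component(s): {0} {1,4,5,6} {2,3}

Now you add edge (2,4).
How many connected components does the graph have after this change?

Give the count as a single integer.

Answer: 2

Derivation:
Initial component count: 3
Add (2,4): merges two components. Count decreases: 3 -> 2.
New component count: 2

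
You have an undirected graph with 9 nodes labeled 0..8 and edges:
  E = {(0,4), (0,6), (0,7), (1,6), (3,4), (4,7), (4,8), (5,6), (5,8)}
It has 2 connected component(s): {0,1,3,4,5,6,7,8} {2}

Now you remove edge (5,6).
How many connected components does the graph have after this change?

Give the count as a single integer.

Initial component count: 2
Remove (5,6): not a bridge. Count unchanged: 2.
  After removal, components: {0,1,3,4,5,6,7,8} {2}
New component count: 2

Answer: 2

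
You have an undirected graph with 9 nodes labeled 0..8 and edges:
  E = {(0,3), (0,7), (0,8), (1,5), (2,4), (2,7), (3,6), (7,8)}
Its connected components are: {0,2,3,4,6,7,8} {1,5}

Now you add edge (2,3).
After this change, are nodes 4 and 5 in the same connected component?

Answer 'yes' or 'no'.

Initial components: {0,2,3,4,6,7,8} {1,5}
Adding edge (2,3): both already in same component {0,2,3,4,6,7,8}. No change.
New components: {0,2,3,4,6,7,8} {1,5}
Are 4 and 5 in the same component? no

Answer: no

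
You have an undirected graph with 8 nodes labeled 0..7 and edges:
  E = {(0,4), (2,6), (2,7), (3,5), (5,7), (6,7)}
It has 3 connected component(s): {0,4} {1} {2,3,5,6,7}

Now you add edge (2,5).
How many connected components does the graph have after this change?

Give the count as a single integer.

Initial component count: 3
Add (2,5): endpoints already in same component. Count unchanged: 3.
New component count: 3

Answer: 3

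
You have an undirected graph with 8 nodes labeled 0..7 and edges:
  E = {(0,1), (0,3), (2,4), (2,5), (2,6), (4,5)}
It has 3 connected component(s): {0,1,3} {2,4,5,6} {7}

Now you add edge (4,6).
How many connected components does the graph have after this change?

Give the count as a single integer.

Initial component count: 3
Add (4,6): endpoints already in same component. Count unchanged: 3.
New component count: 3

Answer: 3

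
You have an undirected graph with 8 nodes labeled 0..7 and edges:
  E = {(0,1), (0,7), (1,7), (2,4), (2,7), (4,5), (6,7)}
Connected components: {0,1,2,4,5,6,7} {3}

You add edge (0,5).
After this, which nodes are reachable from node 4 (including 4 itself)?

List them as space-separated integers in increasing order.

Answer: 0 1 2 4 5 6 7

Derivation:
Before: nodes reachable from 4: {0,1,2,4,5,6,7}
Adding (0,5): both endpoints already in same component. Reachability from 4 unchanged.
After: nodes reachable from 4: {0,1,2,4,5,6,7}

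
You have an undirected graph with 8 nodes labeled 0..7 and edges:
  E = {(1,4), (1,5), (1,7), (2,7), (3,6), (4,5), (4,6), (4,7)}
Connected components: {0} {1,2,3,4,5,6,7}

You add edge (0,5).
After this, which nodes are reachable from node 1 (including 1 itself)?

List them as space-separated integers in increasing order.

Answer: 0 1 2 3 4 5 6 7

Derivation:
Before: nodes reachable from 1: {1,2,3,4,5,6,7}
Adding (0,5): merges 1's component with another. Reachability grows.
After: nodes reachable from 1: {0,1,2,3,4,5,6,7}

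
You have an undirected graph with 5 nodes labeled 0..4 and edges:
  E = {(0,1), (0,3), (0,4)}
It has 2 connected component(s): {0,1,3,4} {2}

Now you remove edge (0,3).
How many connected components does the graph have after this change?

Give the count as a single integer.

Initial component count: 2
Remove (0,3): it was a bridge. Count increases: 2 -> 3.
  After removal, components: {0,1,4} {2} {3}
New component count: 3

Answer: 3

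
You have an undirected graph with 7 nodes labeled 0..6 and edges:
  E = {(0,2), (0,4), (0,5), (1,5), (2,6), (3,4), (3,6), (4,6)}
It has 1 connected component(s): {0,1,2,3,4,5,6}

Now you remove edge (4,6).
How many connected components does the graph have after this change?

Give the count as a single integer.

Initial component count: 1
Remove (4,6): not a bridge. Count unchanged: 1.
  After removal, components: {0,1,2,3,4,5,6}
New component count: 1

Answer: 1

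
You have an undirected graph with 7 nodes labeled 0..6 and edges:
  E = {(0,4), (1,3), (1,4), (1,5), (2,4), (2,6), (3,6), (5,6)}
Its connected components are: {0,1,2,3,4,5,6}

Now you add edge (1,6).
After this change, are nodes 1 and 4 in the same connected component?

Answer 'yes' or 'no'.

Initial components: {0,1,2,3,4,5,6}
Adding edge (1,6): both already in same component {0,1,2,3,4,5,6}. No change.
New components: {0,1,2,3,4,5,6}
Are 1 and 4 in the same component? yes

Answer: yes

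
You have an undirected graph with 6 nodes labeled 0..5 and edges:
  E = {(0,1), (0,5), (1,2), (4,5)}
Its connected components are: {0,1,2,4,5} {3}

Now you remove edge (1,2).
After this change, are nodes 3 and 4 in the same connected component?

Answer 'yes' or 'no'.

Initial components: {0,1,2,4,5} {3}
Removing edge (1,2): it was a bridge — component count 2 -> 3.
New components: {0,1,4,5} {2} {3}
Are 3 and 4 in the same component? no

Answer: no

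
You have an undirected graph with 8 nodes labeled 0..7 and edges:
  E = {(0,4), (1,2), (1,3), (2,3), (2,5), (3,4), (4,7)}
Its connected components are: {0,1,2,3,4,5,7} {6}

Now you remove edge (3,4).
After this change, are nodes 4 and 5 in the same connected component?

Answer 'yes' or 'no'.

Initial components: {0,1,2,3,4,5,7} {6}
Removing edge (3,4): it was a bridge — component count 2 -> 3.
New components: {0,4,7} {1,2,3,5} {6}
Are 4 and 5 in the same component? no

Answer: no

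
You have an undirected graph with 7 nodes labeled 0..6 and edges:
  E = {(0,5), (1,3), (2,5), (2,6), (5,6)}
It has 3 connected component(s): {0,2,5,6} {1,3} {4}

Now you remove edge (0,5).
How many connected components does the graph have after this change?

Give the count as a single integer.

Answer: 4

Derivation:
Initial component count: 3
Remove (0,5): it was a bridge. Count increases: 3 -> 4.
  After removal, components: {0} {1,3} {2,5,6} {4}
New component count: 4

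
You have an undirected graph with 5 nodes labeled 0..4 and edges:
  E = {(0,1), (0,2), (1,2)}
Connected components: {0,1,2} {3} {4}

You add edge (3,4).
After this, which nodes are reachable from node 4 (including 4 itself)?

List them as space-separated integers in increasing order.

Before: nodes reachable from 4: {4}
Adding (3,4): merges 4's component with another. Reachability grows.
After: nodes reachable from 4: {3,4}

Answer: 3 4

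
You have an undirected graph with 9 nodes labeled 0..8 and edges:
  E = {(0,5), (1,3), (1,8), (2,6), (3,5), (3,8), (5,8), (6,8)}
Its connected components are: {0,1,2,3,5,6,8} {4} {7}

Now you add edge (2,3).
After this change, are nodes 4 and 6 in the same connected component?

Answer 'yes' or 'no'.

Answer: no

Derivation:
Initial components: {0,1,2,3,5,6,8} {4} {7}
Adding edge (2,3): both already in same component {0,1,2,3,5,6,8}. No change.
New components: {0,1,2,3,5,6,8} {4} {7}
Are 4 and 6 in the same component? no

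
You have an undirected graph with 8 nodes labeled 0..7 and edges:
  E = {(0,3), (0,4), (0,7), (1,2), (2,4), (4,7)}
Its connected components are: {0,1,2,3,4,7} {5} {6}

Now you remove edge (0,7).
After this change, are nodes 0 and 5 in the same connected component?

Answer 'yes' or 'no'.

Answer: no

Derivation:
Initial components: {0,1,2,3,4,7} {5} {6}
Removing edge (0,7): not a bridge — component count unchanged at 3.
New components: {0,1,2,3,4,7} {5} {6}
Are 0 and 5 in the same component? no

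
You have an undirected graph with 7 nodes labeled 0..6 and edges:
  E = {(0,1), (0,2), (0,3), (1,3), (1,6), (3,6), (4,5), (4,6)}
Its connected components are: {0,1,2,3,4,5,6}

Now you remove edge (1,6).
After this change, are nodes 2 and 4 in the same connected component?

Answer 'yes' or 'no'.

Answer: yes

Derivation:
Initial components: {0,1,2,3,4,5,6}
Removing edge (1,6): not a bridge — component count unchanged at 1.
New components: {0,1,2,3,4,5,6}
Are 2 and 4 in the same component? yes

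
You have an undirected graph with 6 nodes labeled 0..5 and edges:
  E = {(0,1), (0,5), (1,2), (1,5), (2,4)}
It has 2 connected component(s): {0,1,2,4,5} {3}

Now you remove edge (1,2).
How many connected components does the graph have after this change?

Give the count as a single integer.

Answer: 3

Derivation:
Initial component count: 2
Remove (1,2): it was a bridge. Count increases: 2 -> 3.
  After removal, components: {0,1,5} {2,4} {3}
New component count: 3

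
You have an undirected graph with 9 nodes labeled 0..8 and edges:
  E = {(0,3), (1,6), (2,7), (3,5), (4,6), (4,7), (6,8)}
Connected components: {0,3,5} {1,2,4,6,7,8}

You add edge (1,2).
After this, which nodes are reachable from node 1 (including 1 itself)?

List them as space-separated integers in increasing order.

Before: nodes reachable from 1: {1,2,4,6,7,8}
Adding (1,2): both endpoints already in same component. Reachability from 1 unchanged.
After: nodes reachable from 1: {1,2,4,6,7,8}

Answer: 1 2 4 6 7 8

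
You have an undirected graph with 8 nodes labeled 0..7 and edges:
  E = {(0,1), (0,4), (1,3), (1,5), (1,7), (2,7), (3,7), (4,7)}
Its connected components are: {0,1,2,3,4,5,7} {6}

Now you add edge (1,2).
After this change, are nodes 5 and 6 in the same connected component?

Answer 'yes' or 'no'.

Initial components: {0,1,2,3,4,5,7} {6}
Adding edge (1,2): both already in same component {0,1,2,3,4,5,7}. No change.
New components: {0,1,2,3,4,5,7} {6}
Are 5 and 6 in the same component? no

Answer: no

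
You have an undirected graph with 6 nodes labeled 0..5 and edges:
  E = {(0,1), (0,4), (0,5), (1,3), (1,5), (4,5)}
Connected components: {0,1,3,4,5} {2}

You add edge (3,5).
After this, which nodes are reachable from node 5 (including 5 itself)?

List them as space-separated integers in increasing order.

Answer: 0 1 3 4 5

Derivation:
Before: nodes reachable from 5: {0,1,3,4,5}
Adding (3,5): both endpoints already in same component. Reachability from 5 unchanged.
After: nodes reachable from 5: {0,1,3,4,5}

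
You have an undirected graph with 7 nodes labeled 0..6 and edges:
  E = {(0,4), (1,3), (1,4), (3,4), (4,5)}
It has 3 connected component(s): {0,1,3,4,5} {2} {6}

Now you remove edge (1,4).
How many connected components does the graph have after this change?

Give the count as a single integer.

Answer: 3

Derivation:
Initial component count: 3
Remove (1,4): not a bridge. Count unchanged: 3.
  After removal, components: {0,1,3,4,5} {2} {6}
New component count: 3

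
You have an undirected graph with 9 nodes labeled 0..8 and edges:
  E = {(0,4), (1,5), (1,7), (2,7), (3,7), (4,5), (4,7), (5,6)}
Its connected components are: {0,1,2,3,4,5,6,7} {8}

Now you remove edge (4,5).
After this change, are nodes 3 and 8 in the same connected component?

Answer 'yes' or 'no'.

Answer: no

Derivation:
Initial components: {0,1,2,3,4,5,6,7} {8}
Removing edge (4,5): not a bridge — component count unchanged at 2.
New components: {0,1,2,3,4,5,6,7} {8}
Are 3 and 8 in the same component? no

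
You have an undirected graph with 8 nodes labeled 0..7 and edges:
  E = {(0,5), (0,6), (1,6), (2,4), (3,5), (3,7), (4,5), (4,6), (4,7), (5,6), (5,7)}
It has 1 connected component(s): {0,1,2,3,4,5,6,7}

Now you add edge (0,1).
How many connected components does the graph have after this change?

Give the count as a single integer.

Answer: 1

Derivation:
Initial component count: 1
Add (0,1): endpoints already in same component. Count unchanged: 1.
New component count: 1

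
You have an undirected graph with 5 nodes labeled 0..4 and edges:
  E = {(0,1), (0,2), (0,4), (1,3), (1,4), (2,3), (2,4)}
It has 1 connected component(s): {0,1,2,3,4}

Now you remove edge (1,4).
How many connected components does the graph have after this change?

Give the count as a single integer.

Answer: 1

Derivation:
Initial component count: 1
Remove (1,4): not a bridge. Count unchanged: 1.
  After removal, components: {0,1,2,3,4}
New component count: 1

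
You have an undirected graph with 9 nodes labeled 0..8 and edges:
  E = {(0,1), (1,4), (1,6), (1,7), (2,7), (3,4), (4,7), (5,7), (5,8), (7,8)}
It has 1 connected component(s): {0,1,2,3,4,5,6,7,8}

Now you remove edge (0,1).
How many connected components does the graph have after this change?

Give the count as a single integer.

Initial component count: 1
Remove (0,1): it was a bridge. Count increases: 1 -> 2.
  After removal, components: {0} {1,2,3,4,5,6,7,8}
New component count: 2

Answer: 2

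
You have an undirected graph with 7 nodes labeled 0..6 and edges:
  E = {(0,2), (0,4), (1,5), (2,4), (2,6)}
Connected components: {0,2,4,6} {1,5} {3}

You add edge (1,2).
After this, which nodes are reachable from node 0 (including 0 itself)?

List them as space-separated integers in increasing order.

Answer: 0 1 2 4 5 6

Derivation:
Before: nodes reachable from 0: {0,2,4,6}
Adding (1,2): merges 0's component with another. Reachability grows.
After: nodes reachable from 0: {0,1,2,4,5,6}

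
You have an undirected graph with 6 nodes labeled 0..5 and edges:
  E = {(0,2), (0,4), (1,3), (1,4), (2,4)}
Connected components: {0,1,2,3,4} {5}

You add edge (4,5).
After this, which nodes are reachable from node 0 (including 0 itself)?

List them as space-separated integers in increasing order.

Before: nodes reachable from 0: {0,1,2,3,4}
Adding (4,5): merges 0's component with another. Reachability grows.
After: nodes reachable from 0: {0,1,2,3,4,5}

Answer: 0 1 2 3 4 5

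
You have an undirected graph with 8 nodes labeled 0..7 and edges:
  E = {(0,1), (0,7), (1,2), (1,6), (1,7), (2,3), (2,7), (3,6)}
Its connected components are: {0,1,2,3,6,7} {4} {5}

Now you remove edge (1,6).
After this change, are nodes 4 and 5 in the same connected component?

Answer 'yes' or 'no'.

Initial components: {0,1,2,3,6,7} {4} {5}
Removing edge (1,6): not a bridge — component count unchanged at 3.
New components: {0,1,2,3,6,7} {4} {5}
Are 4 and 5 in the same component? no

Answer: no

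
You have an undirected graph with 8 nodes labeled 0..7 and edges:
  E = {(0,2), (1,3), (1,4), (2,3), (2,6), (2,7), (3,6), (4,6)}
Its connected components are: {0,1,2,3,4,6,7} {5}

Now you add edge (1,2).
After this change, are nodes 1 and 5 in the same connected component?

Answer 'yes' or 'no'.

Initial components: {0,1,2,3,4,6,7} {5}
Adding edge (1,2): both already in same component {0,1,2,3,4,6,7}. No change.
New components: {0,1,2,3,4,6,7} {5}
Are 1 and 5 in the same component? no

Answer: no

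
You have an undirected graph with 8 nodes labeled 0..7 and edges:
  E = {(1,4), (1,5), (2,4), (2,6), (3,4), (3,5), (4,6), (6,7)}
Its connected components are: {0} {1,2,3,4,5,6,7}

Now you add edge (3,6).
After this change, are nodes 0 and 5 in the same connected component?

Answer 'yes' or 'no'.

Initial components: {0} {1,2,3,4,5,6,7}
Adding edge (3,6): both already in same component {1,2,3,4,5,6,7}. No change.
New components: {0} {1,2,3,4,5,6,7}
Are 0 and 5 in the same component? no

Answer: no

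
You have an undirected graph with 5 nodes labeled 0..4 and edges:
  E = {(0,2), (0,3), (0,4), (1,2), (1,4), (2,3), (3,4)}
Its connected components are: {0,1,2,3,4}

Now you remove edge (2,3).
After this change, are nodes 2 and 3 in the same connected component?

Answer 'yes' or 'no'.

Initial components: {0,1,2,3,4}
Removing edge (2,3): not a bridge — component count unchanged at 1.
New components: {0,1,2,3,4}
Are 2 and 3 in the same component? yes

Answer: yes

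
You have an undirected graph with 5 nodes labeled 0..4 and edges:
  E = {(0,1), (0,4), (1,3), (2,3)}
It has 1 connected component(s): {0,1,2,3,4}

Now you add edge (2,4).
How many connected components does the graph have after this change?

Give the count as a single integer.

Initial component count: 1
Add (2,4): endpoints already in same component. Count unchanged: 1.
New component count: 1

Answer: 1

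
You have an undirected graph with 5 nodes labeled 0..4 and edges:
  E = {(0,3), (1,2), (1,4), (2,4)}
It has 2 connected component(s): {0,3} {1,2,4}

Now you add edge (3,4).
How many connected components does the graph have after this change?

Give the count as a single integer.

Initial component count: 2
Add (3,4): merges two components. Count decreases: 2 -> 1.
New component count: 1

Answer: 1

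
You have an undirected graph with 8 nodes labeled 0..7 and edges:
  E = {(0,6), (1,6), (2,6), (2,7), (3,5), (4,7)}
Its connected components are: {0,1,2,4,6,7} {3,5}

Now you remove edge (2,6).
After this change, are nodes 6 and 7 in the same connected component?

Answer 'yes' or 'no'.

Initial components: {0,1,2,4,6,7} {3,5}
Removing edge (2,6): it was a bridge — component count 2 -> 3.
New components: {0,1,6} {2,4,7} {3,5}
Are 6 and 7 in the same component? no

Answer: no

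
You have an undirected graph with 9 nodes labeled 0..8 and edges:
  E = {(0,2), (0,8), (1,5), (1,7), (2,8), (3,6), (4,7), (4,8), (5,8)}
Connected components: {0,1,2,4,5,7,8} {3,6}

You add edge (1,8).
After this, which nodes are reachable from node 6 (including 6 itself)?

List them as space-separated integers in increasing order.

Before: nodes reachable from 6: {3,6}
Adding (1,8): both endpoints already in same component. Reachability from 6 unchanged.
After: nodes reachable from 6: {3,6}

Answer: 3 6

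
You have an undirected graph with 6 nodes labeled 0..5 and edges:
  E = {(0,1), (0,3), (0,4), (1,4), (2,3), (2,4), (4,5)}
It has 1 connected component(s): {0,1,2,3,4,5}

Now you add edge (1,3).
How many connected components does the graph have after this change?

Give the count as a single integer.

Answer: 1

Derivation:
Initial component count: 1
Add (1,3): endpoints already in same component. Count unchanged: 1.
New component count: 1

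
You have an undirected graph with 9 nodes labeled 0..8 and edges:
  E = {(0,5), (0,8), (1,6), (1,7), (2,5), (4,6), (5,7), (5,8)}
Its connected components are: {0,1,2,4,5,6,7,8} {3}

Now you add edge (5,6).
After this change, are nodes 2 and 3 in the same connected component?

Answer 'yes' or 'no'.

Answer: no

Derivation:
Initial components: {0,1,2,4,5,6,7,8} {3}
Adding edge (5,6): both already in same component {0,1,2,4,5,6,7,8}. No change.
New components: {0,1,2,4,5,6,7,8} {3}
Are 2 and 3 in the same component? no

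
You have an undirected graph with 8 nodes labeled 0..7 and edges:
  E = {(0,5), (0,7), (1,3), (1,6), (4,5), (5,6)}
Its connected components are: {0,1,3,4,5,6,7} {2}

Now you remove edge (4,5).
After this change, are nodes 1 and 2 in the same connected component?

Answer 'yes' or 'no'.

Initial components: {0,1,3,4,5,6,7} {2}
Removing edge (4,5): it was a bridge — component count 2 -> 3.
New components: {0,1,3,5,6,7} {2} {4}
Are 1 and 2 in the same component? no

Answer: no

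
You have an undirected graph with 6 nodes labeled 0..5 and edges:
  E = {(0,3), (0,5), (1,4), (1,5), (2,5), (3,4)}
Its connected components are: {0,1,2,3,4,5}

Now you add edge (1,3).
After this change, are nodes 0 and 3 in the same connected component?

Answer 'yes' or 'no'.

Answer: yes

Derivation:
Initial components: {0,1,2,3,4,5}
Adding edge (1,3): both already in same component {0,1,2,3,4,5}. No change.
New components: {0,1,2,3,4,5}
Are 0 and 3 in the same component? yes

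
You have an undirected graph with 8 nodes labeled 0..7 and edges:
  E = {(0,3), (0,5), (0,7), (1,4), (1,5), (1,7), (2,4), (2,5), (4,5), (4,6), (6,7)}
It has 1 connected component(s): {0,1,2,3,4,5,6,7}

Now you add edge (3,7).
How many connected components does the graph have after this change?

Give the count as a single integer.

Initial component count: 1
Add (3,7): endpoints already in same component. Count unchanged: 1.
New component count: 1

Answer: 1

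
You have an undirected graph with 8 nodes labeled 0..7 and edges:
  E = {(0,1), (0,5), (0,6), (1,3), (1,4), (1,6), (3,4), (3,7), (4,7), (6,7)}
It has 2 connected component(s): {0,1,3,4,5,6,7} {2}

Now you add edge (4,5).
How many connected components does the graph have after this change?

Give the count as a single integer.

Answer: 2

Derivation:
Initial component count: 2
Add (4,5): endpoints already in same component. Count unchanged: 2.
New component count: 2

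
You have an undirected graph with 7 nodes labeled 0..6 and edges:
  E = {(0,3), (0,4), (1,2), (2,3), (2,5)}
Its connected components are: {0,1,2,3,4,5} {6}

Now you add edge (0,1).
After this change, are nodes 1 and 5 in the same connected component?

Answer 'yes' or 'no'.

Initial components: {0,1,2,3,4,5} {6}
Adding edge (0,1): both already in same component {0,1,2,3,4,5}. No change.
New components: {0,1,2,3,4,5} {6}
Are 1 and 5 in the same component? yes

Answer: yes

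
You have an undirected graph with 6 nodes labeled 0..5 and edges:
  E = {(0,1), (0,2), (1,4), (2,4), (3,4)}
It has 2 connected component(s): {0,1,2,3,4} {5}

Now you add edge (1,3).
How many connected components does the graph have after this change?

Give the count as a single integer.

Answer: 2

Derivation:
Initial component count: 2
Add (1,3): endpoints already in same component. Count unchanged: 2.
New component count: 2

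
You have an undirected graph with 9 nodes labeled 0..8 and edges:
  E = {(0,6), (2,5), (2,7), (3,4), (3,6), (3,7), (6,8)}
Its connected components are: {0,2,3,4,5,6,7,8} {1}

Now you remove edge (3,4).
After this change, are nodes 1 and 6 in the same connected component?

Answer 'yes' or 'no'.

Answer: no

Derivation:
Initial components: {0,2,3,4,5,6,7,8} {1}
Removing edge (3,4): it was a bridge — component count 2 -> 3.
New components: {0,2,3,5,6,7,8} {1} {4}
Are 1 and 6 in the same component? no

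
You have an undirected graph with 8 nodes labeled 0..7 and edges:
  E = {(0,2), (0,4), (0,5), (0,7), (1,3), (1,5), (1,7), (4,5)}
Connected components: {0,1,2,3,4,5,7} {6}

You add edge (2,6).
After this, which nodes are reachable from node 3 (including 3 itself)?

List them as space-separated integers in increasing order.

Before: nodes reachable from 3: {0,1,2,3,4,5,7}
Adding (2,6): merges 3's component with another. Reachability grows.
After: nodes reachable from 3: {0,1,2,3,4,5,6,7}

Answer: 0 1 2 3 4 5 6 7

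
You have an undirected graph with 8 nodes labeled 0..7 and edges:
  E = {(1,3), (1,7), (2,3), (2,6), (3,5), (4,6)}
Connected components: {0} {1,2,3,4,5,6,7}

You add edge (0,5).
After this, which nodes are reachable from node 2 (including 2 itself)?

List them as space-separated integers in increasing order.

Before: nodes reachable from 2: {1,2,3,4,5,6,7}
Adding (0,5): merges 2's component with another. Reachability grows.
After: nodes reachable from 2: {0,1,2,3,4,5,6,7}

Answer: 0 1 2 3 4 5 6 7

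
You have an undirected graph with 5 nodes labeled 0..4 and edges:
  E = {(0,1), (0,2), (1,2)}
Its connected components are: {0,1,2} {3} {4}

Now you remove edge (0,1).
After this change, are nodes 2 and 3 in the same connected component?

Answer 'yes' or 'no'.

Initial components: {0,1,2} {3} {4}
Removing edge (0,1): not a bridge — component count unchanged at 3.
New components: {0,1,2} {3} {4}
Are 2 and 3 in the same component? no

Answer: no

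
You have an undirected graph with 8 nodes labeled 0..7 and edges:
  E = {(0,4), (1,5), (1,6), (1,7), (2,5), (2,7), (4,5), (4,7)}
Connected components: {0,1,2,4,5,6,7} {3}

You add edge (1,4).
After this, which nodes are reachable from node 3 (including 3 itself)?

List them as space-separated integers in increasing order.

Answer: 3

Derivation:
Before: nodes reachable from 3: {3}
Adding (1,4): both endpoints already in same component. Reachability from 3 unchanged.
After: nodes reachable from 3: {3}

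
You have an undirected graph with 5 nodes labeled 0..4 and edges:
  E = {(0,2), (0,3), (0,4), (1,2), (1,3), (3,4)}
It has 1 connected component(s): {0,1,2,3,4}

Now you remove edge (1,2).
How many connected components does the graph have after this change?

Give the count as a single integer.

Answer: 1

Derivation:
Initial component count: 1
Remove (1,2): not a bridge. Count unchanged: 1.
  After removal, components: {0,1,2,3,4}
New component count: 1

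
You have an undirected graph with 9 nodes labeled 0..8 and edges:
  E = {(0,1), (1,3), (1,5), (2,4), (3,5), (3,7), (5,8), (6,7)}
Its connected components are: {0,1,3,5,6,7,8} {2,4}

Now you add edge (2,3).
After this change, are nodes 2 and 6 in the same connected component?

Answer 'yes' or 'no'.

Answer: yes

Derivation:
Initial components: {0,1,3,5,6,7,8} {2,4}
Adding edge (2,3): merges {2,4} and {0,1,3,5,6,7,8}.
New components: {0,1,2,3,4,5,6,7,8}
Are 2 and 6 in the same component? yes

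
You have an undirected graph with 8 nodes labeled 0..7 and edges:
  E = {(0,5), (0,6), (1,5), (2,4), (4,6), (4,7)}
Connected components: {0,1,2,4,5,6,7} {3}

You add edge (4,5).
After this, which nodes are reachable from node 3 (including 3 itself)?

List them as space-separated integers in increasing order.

Answer: 3

Derivation:
Before: nodes reachable from 3: {3}
Adding (4,5): both endpoints already in same component. Reachability from 3 unchanged.
After: nodes reachable from 3: {3}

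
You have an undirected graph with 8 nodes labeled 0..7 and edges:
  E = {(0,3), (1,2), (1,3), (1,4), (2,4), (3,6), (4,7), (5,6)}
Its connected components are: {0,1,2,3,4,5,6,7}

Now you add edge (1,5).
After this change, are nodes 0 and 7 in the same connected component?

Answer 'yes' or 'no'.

Answer: yes

Derivation:
Initial components: {0,1,2,3,4,5,6,7}
Adding edge (1,5): both already in same component {0,1,2,3,4,5,6,7}. No change.
New components: {0,1,2,3,4,5,6,7}
Are 0 and 7 in the same component? yes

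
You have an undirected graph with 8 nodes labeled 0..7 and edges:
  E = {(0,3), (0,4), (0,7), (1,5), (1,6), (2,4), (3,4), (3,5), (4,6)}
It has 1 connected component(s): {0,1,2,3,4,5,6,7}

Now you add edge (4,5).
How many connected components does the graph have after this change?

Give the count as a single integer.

Answer: 1

Derivation:
Initial component count: 1
Add (4,5): endpoints already in same component. Count unchanged: 1.
New component count: 1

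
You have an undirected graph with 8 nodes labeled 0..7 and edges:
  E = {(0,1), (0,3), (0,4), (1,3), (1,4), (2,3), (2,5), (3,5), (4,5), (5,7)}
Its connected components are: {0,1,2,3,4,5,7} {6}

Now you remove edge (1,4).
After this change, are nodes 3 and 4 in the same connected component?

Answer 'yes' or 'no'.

Initial components: {0,1,2,3,4,5,7} {6}
Removing edge (1,4): not a bridge — component count unchanged at 2.
New components: {0,1,2,3,4,5,7} {6}
Are 3 and 4 in the same component? yes

Answer: yes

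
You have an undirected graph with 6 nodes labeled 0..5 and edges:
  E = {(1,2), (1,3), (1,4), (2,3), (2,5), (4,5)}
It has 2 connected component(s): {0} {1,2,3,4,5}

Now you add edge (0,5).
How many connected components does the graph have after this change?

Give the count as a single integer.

Answer: 1

Derivation:
Initial component count: 2
Add (0,5): merges two components. Count decreases: 2 -> 1.
New component count: 1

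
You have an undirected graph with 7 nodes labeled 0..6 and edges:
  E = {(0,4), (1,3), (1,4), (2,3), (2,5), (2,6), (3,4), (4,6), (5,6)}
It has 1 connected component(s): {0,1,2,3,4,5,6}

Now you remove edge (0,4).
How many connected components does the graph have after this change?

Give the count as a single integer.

Answer: 2

Derivation:
Initial component count: 1
Remove (0,4): it was a bridge. Count increases: 1 -> 2.
  After removal, components: {0} {1,2,3,4,5,6}
New component count: 2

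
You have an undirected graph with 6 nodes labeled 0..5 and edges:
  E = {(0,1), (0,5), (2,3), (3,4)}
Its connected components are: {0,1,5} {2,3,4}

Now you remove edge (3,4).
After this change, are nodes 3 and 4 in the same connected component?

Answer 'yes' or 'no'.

Initial components: {0,1,5} {2,3,4}
Removing edge (3,4): it was a bridge — component count 2 -> 3.
New components: {0,1,5} {2,3} {4}
Are 3 and 4 in the same component? no

Answer: no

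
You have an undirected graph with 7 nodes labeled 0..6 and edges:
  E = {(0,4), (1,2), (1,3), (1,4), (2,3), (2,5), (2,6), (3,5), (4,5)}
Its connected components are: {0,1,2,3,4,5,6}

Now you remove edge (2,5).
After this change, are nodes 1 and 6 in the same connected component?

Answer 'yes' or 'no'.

Initial components: {0,1,2,3,4,5,6}
Removing edge (2,5): not a bridge — component count unchanged at 1.
New components: {0,1,2,3,4,5,6}
Are 1 and 6 in the same component? yes

Answer: yes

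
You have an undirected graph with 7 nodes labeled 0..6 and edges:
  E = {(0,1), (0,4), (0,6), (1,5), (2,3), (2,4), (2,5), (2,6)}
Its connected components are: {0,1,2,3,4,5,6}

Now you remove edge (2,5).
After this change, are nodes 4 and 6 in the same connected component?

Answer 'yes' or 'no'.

Answer: yes

Derivation:
Initial components: {0,1,2,3,4,5,6}
Removing edge (2,5): not a bridge — component count unchanged at 1.
New components: {0,1,2,3,4,5,6}
Are 4 and 6 in the same component? yes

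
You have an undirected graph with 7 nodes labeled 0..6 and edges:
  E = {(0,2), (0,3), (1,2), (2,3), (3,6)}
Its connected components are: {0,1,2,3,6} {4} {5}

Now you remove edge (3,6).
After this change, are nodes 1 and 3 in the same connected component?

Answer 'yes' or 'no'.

Initial components: {0,1,2,3,6} {4} {5}
Removing edge (3,6): it was a bridge — component count 3 -> 4.
New components: {0,1,2,3} {4} {5} {6}
Are 1 and 3 in the same component? yes

Answer: yes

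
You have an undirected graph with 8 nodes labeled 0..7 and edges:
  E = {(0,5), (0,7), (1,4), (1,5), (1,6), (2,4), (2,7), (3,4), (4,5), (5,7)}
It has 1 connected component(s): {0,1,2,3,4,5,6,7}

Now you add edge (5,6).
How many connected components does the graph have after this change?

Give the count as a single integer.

Initial component count: 1
Add (5,6): endpoints already in same component. Count unchanged: 1.
New component count: 1

Answer: 1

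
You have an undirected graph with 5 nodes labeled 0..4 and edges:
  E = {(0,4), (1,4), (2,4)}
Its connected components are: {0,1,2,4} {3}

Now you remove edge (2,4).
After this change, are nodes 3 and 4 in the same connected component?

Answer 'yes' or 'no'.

Answer: no

Derivation:
Initial components: {0,1,2,4} {3}
Removing edge (2,4): it was a bridge — component count 2 -> 3.
New components: {0,1,4} {2} {3}
Are 3 and 4 in the same component? no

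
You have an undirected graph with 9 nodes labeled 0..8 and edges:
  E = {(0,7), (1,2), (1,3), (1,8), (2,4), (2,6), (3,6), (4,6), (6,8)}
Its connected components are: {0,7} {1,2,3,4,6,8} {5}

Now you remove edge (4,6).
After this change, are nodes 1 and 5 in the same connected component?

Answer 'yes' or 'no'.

Initial components: {0,7} {1,2,3,4,6,8} {5}
Removing edge (4,6): not a bridge — component count unchanged at 3.
New components: {0,7} {1,2,3,4,6,8} {5}
Are 1 and 5 in the same component? no

Answer: no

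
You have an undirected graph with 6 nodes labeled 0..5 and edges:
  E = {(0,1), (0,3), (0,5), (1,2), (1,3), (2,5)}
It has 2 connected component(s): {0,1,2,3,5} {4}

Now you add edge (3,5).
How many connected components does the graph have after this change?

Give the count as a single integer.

Initial component count: 2
Add (3,5): endpoints already in same component. Count unchanged: 2.
New component count: 2

Answer: 2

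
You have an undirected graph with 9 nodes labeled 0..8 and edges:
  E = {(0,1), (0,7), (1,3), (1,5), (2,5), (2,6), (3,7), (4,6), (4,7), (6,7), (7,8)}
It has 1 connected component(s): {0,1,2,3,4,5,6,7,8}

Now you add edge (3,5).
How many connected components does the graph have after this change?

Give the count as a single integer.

Answer: 1

Derivation:
Initial component count: 1
Add (3,5): endpoints already in same component. Count unchanged: 1.
New component count: 1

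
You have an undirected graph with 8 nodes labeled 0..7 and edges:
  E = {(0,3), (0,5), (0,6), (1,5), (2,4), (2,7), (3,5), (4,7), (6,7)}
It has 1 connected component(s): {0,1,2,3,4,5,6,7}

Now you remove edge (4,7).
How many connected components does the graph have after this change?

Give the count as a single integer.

Answer: 1

Derivation:
Initial component count: 1
Remove (4,7): not a bridge. Count unchanged: 1.
  After removal, components: {0,1,2,3,4,5,6,7}
New component count: 1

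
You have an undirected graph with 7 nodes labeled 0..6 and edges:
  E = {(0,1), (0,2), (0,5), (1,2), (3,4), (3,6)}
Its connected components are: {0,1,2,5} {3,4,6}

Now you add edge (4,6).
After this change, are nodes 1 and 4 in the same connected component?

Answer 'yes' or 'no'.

Answer: no

Derivation:
Initial components: {0,1,2,5} {3,4,6}
Adding edge (4,6): both already in same component {3,4,6}. No change.
New components: {0,1,2,5} {3,4,6}
Are 1 and 4 in the same component? no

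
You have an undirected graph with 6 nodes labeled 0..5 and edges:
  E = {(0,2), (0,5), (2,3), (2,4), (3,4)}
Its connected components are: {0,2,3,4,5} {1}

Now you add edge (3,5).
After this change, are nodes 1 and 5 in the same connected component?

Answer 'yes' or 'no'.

Answer: no

Derivation:
Initial components: {0,2,3,4,5} {1}
Adding edge (3,5): both already in same component {0,2,3,4,5}. No change.
New components: {0,2,3,4,5} {1}
Are 1 and 5 in the same component? no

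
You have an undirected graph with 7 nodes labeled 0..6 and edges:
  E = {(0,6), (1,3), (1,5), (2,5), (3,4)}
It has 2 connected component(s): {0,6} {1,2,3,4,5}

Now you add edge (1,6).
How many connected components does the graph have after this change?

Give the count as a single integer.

Answer: 1

Derivation:
Initial component count: 2
Add (1,6): merges two components. Count decreases: 2 -> 1.
New component count: 1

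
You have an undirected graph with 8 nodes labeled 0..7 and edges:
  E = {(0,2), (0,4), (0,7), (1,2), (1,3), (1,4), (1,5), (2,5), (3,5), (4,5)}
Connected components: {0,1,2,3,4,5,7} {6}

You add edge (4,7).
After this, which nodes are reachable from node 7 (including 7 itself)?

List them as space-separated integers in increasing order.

Answer: 0 1 2 3 4 5 7

Derivation:
Before: nodes reachable from 7: {0,1,2,3,4,5,7}
Adding (4,7): both endpoints already in same component. Reachability from 7 unchanged.
After: nodes reachable from 7: {0,1,2,3,4,5,7}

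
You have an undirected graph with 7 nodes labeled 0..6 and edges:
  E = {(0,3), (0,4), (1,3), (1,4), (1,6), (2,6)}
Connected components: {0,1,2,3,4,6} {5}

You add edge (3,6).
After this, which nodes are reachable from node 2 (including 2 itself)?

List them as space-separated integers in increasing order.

Answer: 0 1 2 3 4 6

Derivation:
Before: nodes reachable from 2: {0,1,2,3,4,6}
Adding (3,6): both endpoints already in same component. Reachability from 2 unchanged.
After: nodes reachable from 2: {0,1,2,3,4,6}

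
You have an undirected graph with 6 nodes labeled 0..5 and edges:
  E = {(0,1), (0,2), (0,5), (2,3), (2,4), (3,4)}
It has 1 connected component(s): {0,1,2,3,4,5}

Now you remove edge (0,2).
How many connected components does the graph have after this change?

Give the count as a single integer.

Initial component count: 1
Remove (0,2): it was a bridge. Count increases: 1 -> 2.
  After removal, components: {0,1,5} {2,3,4}
New component count: 2

Answer: 2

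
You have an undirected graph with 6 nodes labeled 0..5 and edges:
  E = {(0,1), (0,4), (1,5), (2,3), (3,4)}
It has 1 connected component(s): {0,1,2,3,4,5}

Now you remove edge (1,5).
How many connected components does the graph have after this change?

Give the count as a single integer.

Initial component count: 1
Remove (1,5): it was a bridge. Count increases: 1 -> 2.
  After removal, components: {0,1,2,3,4} {5}
New component count: 2

Answer: 2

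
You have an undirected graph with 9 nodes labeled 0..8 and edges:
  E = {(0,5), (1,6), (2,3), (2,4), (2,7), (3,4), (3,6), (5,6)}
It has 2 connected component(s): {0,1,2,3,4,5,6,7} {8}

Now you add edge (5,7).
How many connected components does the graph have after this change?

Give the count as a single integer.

Answer: 2

Derivation:
Initial component count: 2
Add (5,7): endpoints already in same component. Count unchanged: 2.
New component count: 2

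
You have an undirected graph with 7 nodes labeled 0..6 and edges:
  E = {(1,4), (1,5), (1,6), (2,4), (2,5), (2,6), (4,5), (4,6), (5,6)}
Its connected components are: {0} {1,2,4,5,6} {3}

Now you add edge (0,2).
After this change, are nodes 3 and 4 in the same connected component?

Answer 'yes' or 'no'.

Initial components: {0} {1,2,4,5,6} {3}
Adding edge (0,2): merges {0} and {1,2,4,5,6}.
New components: {0,1,2,4,5,6} {3}
Are 3 and 4 in the same component? no

Answer: no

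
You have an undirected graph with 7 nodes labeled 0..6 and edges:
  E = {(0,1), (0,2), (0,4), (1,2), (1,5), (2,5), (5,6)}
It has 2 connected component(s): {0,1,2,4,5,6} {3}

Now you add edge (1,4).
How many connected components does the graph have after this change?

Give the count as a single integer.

Answer: 2

Derivation:
Initial component count: 2
Add (1,4): endpoints already in same component. Count unchanged: 2.
New component count: 2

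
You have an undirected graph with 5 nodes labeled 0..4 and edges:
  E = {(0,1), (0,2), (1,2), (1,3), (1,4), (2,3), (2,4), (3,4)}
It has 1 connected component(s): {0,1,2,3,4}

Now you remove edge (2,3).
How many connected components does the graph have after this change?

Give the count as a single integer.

Answer: 1

Derivation:
Initial component count: 1
Remove (2,3): not a bridge. Count unchanged: 1.
  After removal, components: {0,1,2,3,4}
New component count: 1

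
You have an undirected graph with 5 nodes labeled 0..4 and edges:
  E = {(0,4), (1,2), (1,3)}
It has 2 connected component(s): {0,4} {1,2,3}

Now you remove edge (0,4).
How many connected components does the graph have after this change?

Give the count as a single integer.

Answer: 3

Derivation:
Initial component count: 2
Remove (0,4): it was a bridge. Count increases: 2 -> 3.
  After removal, components: {0} {1,2,3} {4}
New component count: 3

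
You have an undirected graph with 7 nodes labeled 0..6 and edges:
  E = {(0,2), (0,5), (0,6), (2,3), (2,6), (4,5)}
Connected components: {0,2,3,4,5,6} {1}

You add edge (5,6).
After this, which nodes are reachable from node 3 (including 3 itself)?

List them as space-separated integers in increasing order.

Answer: 0 2 3 4 5 6

Derivation:
Before: nodes reachable from 3: {0,2,3,4,5,6}
Adding (5,6): both endpoints already in same component. Reachability from 3 unchanged.
After: nodes reachable from 3: {0,2,3,4,5,6}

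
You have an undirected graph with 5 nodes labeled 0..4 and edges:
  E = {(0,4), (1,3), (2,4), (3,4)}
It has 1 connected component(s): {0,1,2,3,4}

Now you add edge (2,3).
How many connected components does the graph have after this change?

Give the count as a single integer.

Answer: 1

Derivation:
Initial component count: 1
Add (2,3): endpoints already in same component. Count unchanged: 1.
New component count: 1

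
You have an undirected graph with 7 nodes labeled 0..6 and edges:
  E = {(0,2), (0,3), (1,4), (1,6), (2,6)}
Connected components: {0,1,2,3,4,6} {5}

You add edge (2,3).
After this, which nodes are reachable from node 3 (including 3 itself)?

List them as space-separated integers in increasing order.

Before: nodes reachable from 3: {0,1,2,3,4,6}
Adding (2,3): both endpoints already in same component. Reachability from 3 unchanged.
After: nodes reachable from 3: {0,1,2,3,4,6}

Answer: 0 1 2 3 4 6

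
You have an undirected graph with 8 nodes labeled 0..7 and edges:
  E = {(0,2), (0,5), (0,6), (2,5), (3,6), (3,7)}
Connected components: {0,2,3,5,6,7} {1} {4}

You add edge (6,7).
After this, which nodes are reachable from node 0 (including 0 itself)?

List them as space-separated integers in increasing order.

Before: nodes reachable from 0: {0,2,3,5,6,7}
Adding (6,7): both endpoints already in same component. Reachability from 0 unchanged.
After: nodes reachable from 0: {0,2,3,5,6,7}

Answer: 0 2 3 5 6 7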